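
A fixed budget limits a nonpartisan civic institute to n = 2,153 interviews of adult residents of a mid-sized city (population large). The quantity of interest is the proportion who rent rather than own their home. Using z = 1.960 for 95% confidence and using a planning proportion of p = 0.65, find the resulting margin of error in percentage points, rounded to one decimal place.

2.0

SE(p̂) = √[p(1−p)/n] = √[0.2275/2153] = 0.01028.
E = z × SE = 1.960 × 0.01028 = 0.02015, or 2.0 percentage points.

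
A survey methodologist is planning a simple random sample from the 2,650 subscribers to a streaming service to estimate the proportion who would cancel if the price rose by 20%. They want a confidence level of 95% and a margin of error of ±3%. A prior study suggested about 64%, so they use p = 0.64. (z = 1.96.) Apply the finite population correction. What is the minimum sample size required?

Unadjusted: n₀ = 1.96² × 0.64 × 0.36 / 0.030² ≈ 983.45, so n₀ = 984.
Finite population correction with N = 2,650: n = n₀ / (1 + (n₀−1)/N) = 984 / (1 + 983/2650) = 984 / 1.3709 ≈ 717.75.
Rounding up, n = 718.

718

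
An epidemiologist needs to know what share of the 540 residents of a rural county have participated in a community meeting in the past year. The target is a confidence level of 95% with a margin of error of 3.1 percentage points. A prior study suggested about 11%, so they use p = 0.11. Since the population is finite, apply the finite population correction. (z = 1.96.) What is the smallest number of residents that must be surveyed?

228

Unadjusted: n₀ = 1.96² × 0.11 × 0.89 / 0.031² ≈ 391.36, so n₀ = 392.
Finite population correction with N = 540: n = n₀ / (1 + (n₀−1)/N) = 392 / (1 + 391/540) = 392 / 1.7241 ≈ 227.37.
Rounding up, n = 228.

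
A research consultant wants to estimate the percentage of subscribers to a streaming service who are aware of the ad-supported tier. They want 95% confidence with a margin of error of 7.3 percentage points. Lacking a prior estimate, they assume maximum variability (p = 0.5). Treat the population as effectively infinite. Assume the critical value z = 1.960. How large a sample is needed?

With p = 0.5, p(1−p) = 0.25.
n = z²·p(1−p)/E² = 1.960² × 0.2500 / 0.073² = 3.8416 × 0.2500 / 0.005329 ≈ 180.22.
Rounding up gives n = 181.

181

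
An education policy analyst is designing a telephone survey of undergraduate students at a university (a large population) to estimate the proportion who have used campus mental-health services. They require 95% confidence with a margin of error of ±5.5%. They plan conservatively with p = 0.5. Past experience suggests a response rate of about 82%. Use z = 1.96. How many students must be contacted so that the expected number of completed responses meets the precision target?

Completed interviews needed: n₀ = 1.96² × 0.2500 / 0.055² ≈ 317.49 → 318.
At an 82% response rate, contacts needed = 318 / 0.82 ≈ 387.80 → 388.

388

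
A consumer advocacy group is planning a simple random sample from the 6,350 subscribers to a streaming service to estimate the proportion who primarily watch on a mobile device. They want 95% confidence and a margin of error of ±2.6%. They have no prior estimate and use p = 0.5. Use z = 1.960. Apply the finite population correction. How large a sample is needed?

1162

Unadjusted: n₀ = 1.960² × 0.50 × 0.50 / 0.026² ≈ 1420.71, so n₀ = 1421.
Finite population correction with N = 6,350: n = n₀ / (1 + (n₀−1)/N) = 1421 / (1 + 1420/6350) = 1421 / 1.2236 ≈ 1161.31.
Rounding up, n = 1162.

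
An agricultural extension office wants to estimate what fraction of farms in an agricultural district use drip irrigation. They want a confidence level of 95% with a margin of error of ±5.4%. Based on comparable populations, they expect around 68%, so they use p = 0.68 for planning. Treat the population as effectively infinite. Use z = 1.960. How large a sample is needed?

With p = 0.68, p(1−p) = 0.2176.
n = z²·p(1−p)/E² = 1.960² × 0.2176 / 0.054² = 3.8416 × 0.2176 / 0.002916 ≈ 286.67.
Rounding up gives n = 287.

287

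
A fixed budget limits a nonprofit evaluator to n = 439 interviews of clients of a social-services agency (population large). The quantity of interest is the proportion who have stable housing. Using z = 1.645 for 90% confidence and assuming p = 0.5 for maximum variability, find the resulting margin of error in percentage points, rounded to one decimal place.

SE(p̂) = √[p(1−p)/n] = √[0.2500/439] = 0.02386.
E = z × SE = 1.645 × 0.02386 = 0.03926, or 3.9 percentage points.

3.9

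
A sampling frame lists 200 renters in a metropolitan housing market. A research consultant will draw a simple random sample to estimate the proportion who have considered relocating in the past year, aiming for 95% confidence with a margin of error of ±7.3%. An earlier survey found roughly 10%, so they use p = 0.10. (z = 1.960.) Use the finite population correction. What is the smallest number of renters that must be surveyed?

Unadjusted: n₀ = 1.960² × 0.10 × 0.90 / 0.073² ≈ 64.88, so n₀ = 65.
Finite population correction with N = 200: n = n₀ / (1 + (n₀−1)/N) = 65 / (1 + 64/200) = 65 / 1.3200 ≈ 49.24.
Rounding up, n = 50.

50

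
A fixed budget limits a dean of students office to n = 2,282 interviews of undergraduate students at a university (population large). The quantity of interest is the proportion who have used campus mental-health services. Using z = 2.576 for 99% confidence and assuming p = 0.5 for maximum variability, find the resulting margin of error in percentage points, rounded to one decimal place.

2.7

SE(p̂) = √[p(1−p)/n] = √[0.2500/2282] = 0.01047.
E = z × SE = 2.576 × 0.01047 = 0.02696, or 2.7 percentage points.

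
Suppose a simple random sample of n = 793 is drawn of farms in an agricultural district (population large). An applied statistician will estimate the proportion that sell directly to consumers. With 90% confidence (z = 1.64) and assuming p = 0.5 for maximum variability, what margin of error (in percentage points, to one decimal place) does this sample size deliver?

SE(p̂) = √[p(1−p)/n] = √[0.2500/793] = 0.01776.
E = z × SE = 1.64 × 0.01776 = 0.02912, or 2.9 percentage points.

2.9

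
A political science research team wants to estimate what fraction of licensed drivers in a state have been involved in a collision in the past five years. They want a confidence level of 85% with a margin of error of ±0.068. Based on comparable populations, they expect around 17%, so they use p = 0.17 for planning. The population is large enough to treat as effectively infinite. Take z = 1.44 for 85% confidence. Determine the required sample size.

With p = 0.17, p(1−p) = 0.1411.
n = z²·p(1−p)/E² = 1.44² × 0.1411 / 0.068² = 2.0736 × 0.1411 / 0.004624 ≈ 63.28.
Rounding up gives n = 64.

64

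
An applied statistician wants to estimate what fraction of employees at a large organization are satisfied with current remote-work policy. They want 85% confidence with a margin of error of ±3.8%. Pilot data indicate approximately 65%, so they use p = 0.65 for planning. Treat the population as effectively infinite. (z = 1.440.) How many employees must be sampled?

327

With p = 0.65, p(1−p) = 0.2275.
n = z²·p(1−p)/E² = 1.440² × 0.2275 / 0.038² = 2.0736 × 0.2275 / 0.001444 ≈ 326.69.
Rounding up gives n = 327.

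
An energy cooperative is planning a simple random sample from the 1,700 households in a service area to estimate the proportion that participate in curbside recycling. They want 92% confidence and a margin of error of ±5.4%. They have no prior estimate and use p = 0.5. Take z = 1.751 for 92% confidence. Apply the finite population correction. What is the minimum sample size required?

Unadjusted: n₀ = 1.751² × 0.50 × 0.50 / 0.054² ≈ 262.86, so n₀ = 263.
Finite population correction with N = 1,700: n = n₀ / (1 + (n₀−1)/N) = 263 / (1 + 262/1700) = 263 / 1.1541 ≈ 227.88.
Rounding up, n = 228.

228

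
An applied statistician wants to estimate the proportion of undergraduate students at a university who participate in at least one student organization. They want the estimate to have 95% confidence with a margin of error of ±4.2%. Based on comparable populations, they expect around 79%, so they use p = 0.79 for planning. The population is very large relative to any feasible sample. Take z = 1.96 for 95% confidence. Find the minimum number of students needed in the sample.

362

With p = 0.79, p(1−p) = 0.1659.
n = z²·p(1−p)/E² = 1.96² × 0.1659 / 0.042² = 3.8416 × 0.1659 / 0.001764 ≈ 361.29.
Rounding up gives n = 362.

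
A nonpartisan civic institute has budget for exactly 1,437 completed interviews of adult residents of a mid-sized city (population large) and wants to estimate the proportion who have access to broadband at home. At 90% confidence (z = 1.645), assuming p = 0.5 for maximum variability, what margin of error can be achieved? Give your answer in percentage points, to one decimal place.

SE(p̂) = √[p(1−p)/n] = √[0.2500/1437] = 0.01319.
E = z × SE = 1.645 × 0.01319 = 0.02170, or 2.2 percentage points.

2.2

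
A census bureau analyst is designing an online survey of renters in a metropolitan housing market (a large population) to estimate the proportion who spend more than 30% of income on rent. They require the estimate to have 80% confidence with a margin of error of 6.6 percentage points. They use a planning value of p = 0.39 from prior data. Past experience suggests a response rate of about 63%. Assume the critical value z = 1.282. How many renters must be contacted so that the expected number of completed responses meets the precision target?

143

Completed interviews needed: n₀ = 1.282² × 0.2379 / 0.066² ≈ 89.76 → 90.
At a 63% response rate, contacts needed = 90 / 0.63 ≈ 142.86 → 143.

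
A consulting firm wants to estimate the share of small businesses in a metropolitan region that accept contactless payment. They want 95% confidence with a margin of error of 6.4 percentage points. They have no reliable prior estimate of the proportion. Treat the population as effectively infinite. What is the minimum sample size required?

235

For 95% confidence, z = 1.960.
With no prior estimate, use p = 0.5, giving p(1−p) = 0.25.
n = z²·p(1−p)/E² = 1.960² × 0.2500 / 0.064² = 3.8416 × 0.2500 / 0.004096 ≈ 234.47.
Rounding up gives n = 235.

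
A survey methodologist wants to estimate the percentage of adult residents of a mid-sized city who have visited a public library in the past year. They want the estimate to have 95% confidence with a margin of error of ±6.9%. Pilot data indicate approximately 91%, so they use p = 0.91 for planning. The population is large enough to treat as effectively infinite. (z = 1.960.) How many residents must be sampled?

67

With p = 0.91, p(1−p) = 0.0819.
n = z²·p(1−p)/E² = 1.960² × 0.0819 / 0.069² = 3.8416 × 0.0819 / 0.004761 ≈ 66.08.
Rounding up gives n = 67.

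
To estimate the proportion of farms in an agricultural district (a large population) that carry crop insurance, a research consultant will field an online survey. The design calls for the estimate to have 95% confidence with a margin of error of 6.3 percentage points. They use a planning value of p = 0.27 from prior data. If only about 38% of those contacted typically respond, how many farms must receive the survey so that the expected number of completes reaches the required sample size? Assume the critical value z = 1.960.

Completed interviews needed: n₀ = 1.960² × 0.1971 / 0.063² ≈ 190.77 → 191.
At a 38% response rate, contacts needed = 191 / 0.38 ≈ 502.63 → 503.

503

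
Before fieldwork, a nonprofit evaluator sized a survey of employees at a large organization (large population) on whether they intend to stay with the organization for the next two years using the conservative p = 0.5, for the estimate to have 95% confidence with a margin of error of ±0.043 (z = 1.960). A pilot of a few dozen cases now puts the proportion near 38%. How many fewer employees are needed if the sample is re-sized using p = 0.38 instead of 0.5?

Conservative (p = 0.5): n = 1.960² × 0.25 / 0.043² ≈ 519.42 → 520.
Using p = 0.38: p(1−p) = 0.2356, so n = 1.960² × 0.2356 / 0.043² ≈ 489.50 → 490.
Reduction: 520 − 490 = 30.

30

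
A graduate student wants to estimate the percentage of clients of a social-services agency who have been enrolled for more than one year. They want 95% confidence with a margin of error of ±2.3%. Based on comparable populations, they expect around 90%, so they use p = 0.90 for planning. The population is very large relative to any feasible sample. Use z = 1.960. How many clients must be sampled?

654

With p = 0.90, p(1−p) = 0.0900.
n = z²·p(1−p)/E² = 1.960² × 0.0900 / 0.023² = 3.8416 × 0.0900 / 0.000529 ≈ 653.58.
Rounding up gives n = 654.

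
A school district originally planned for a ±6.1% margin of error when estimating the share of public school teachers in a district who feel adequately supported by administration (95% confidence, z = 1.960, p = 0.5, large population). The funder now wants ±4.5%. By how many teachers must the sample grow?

At ±6.1%: n = 1.960² × 0.2500 / 0.061² ≈ 258.10 → 259.
At ±4.5%: n = 1.960² × 0.2500 / 0.045² ≈ 474.27 → 475.
Additional respondents: 475 − 259 = 216.

216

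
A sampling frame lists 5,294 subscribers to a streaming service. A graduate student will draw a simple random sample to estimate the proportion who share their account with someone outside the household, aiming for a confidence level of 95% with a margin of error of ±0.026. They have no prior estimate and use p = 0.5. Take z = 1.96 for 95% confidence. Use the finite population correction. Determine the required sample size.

1121

Unadjusted: n₀ = 1.96² × 0.50 × 0.50 / 0.026² ≈ 1420.71, so n₀ = 1421.
Finite population correction with N = 5,294: n = n₀ / (1 + (n₀−1)/N) = 1421 / (1 + 1420/5294) = 1421 / 1.2682 ≈ 1120.46.
Rounding up, n = 1121.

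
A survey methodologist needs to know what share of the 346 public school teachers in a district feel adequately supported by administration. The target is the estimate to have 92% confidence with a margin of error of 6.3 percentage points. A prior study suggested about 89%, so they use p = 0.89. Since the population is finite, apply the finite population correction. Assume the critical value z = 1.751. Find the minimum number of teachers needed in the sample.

Unadjusted: n₀ = 1.751² × 0.89 × 0.11 / 0.063² ≈ 75.63, so n₀ = 76.
Finite population correction with N = 346: n = n₀ / (1 + (n₀−1)/N) = 76 / (1 + 75/346) = 76 / 1.2168 ≈ 62.46.
Rounding up, n = 63.

63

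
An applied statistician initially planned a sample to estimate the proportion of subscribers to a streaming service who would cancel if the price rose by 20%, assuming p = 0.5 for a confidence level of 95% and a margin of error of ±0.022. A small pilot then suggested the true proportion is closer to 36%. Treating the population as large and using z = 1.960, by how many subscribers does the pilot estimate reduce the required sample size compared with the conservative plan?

Conservative (p = 0.5): n = 1.960² × 0.25 / 0.022² ≈ 1984.30 → 1985.
Using p = 0.36: p(1−p) = 0.2304, so n = 1.960² × 0.2304 / 0.022² ≈ 1828.73 → 1829.
Reduction: 1985 − 1829 = 156.

156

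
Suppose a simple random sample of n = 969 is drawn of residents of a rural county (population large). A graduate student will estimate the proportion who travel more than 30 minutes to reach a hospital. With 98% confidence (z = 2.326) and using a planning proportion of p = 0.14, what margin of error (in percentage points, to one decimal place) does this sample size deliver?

SE(p̂) = √[p(1−p)/n] = √[0.1204/969] = 0.01115.
E = z × SE = 2.326 × 0.01115 = 0.02593, or 2.6 percentage points.

2.6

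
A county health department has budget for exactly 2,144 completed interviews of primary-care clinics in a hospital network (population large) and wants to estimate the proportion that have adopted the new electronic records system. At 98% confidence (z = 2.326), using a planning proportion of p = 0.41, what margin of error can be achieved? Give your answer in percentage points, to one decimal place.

SE(p̂) = √[p(1−p)/n] = √[0.2419/2144] = 0.01062.
E = z × SE = 2.326 × 0.01062 = 0.02471, or 2.5 percentage points.

2.5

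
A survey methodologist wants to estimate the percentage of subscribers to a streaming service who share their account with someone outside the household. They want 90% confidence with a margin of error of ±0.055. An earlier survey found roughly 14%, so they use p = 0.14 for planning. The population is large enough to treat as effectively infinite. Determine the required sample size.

108

For 90% confidence, z = 1.645.
With p = 0.14, p(1−p) = 0.1204.
n = z²·p(1−p)/E² = 1.645² × 0.1204 / 0.055² = 2.7060 × 0.1204 / 0.003025 ≈ 107.70.
Rounding up gives n = 108.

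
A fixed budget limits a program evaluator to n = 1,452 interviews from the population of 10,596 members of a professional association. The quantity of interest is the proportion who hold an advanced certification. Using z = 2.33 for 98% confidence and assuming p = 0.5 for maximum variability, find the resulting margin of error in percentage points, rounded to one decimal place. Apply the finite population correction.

2.8

Finite-population factor: (N−n)/(N−1) = (10596−1452)/(10596−1) = 0.8630.
SE(p̂) = √[p(1−p)/n · (N−n)/(N−1)] = √[0.2500/1452 × 0.8630] = 0.01219.
E = z × SE = 2.33 × 0.01219 = 0.02840 ≈ 2.8 percentage points.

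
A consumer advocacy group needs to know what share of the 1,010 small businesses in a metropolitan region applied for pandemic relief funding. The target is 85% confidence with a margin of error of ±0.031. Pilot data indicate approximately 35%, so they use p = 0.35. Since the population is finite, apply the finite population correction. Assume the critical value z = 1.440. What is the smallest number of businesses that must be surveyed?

Unadjusted: n₀ = 1.440² × 0.35 × 0.65 / 0.031² ≈ 490.89, so n₀ = 491.
Finite population correction with N = 1,010: n = n₀ / (1 + (n₀−1)/N) = 491 / (1 + 490/1010) = 491 / 1.4851 ≈ 330.61.
Rounding up, n = 331.

331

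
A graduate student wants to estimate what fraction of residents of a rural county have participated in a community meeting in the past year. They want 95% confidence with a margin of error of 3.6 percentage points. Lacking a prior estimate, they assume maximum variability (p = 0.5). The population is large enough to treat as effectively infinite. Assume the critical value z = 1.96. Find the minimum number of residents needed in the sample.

With p = 0.5, p(1−p) = 0.25.
n = z²·p(1−p)/E² = 1.96² × 0.2500 / 0.036² = 3.8416 × 0.2500 / 0.001296 ≈ 741.05.
Rounding up gives n = 742.

742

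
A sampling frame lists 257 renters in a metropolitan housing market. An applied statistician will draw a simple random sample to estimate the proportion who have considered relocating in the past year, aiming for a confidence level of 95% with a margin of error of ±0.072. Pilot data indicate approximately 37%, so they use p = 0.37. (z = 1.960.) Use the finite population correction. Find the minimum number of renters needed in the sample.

Unadjusted: n₀ = 1.960² × 0.37 × 0.63 / 0.072² ≈ 172.74, so n₀ = 173.
Finite population correction with N = 257: n = n₀ / (1 + (n₀−1)/N) = 173 / (1 + 172/257) = 173 / 1.6693 ≈ 103.64.
Rounding up, n = 104.

104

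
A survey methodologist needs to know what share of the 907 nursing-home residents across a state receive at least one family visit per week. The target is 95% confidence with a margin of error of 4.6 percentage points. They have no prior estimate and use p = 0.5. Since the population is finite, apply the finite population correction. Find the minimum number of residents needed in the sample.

303

For 95% confidence, z = 1.96.
Unadjusted: n₀ = 1.96² × 0.50 × 0.50 / 0.046² ≈ 453.88, so n₀ = 454.
Finite population correction with N = 907: n = n₀ / (1 + (n₀−1)/N) = 454 / (1 + 453/907) = 454 / 1.4994 ≈ 302.78.
Rounding up, n = 303.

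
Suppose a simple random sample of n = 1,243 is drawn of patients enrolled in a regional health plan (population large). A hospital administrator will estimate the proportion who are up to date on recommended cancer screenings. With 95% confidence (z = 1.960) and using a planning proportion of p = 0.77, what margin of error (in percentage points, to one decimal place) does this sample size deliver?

2.3

SE(p̂) = √[p(1−p)/n] = √[0.1771/1243] = 0.01194.
E = z × SE = 1.960 × 0.01194 = 0.02340, or 2.3 percentage points.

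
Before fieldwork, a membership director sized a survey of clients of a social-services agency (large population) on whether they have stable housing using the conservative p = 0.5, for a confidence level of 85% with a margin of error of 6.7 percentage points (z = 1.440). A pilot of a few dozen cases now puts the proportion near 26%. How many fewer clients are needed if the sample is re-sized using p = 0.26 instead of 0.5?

27

Conservative (p = 0.5): n = 1.440² × 0.25 / 0.067² ≈ 115.48 → 116.
Using p = 0.26: p(1−p) = 0.1924, so n = 1.440² × 0.1924 / 0.067² ≈ 88.88 → 89.
Reduction: 116 − 89 = 27.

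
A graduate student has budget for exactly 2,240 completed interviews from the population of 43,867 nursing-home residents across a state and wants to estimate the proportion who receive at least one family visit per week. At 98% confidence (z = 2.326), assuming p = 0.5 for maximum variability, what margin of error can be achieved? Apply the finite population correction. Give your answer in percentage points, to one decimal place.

Finite-population factor: (N−n)/(N−1) = (43867−2240)/(43867−1) = 0.9490.
SE(p̂) = √[p(1−p)/n · (N−n)/(N−1)] = √[0.2500/2240 × 0.9490] = 0.01029.
E = z × SE = 2.326 × 0.01029 = 0.02394 ≈ 2.4 percentage points.

2.4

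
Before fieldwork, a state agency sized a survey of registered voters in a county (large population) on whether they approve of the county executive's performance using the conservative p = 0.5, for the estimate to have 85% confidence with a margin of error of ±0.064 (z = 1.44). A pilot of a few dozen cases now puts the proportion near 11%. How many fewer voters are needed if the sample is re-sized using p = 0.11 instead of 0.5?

77

Conservative (p = 0.5): n = 1.44² × 0.25 / 0.064² ≈ 126.56 → 127.
Using p = 0.11: p(1−p) = 0.0979, so n = 1.44² × 0.0979 / 0.064² ≈ 49.56 → 50.
Reduction: 127 − 50 = 77.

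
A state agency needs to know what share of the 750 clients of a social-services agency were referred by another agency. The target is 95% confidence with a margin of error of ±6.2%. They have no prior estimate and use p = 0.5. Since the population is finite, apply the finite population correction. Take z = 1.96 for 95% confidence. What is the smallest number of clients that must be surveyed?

Unadjusted: n₀ = 1.96² × 0.50 × 0.50 / 0.062² ≈ 249.84, so n₀ = 250.
Finite population correction with N = 750: n = n₀ / (1 + (n₀−1)/N) = 250 / (1 + 249/750) = 250 / 1.3320 ≈ 187.69.
Rounding up, n = 188.

188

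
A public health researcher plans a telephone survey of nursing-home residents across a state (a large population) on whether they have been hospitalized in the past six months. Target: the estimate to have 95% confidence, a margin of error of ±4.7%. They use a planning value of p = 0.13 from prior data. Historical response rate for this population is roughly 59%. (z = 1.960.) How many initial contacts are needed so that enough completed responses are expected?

Completed interviews needed: n₀ = 1.960² × 0.1131 / 0.047² ≈ 196.69 → 197.
At a 59% response rate, contacts needed = 197 / 0.59 ≈ 333.90 → 334.

334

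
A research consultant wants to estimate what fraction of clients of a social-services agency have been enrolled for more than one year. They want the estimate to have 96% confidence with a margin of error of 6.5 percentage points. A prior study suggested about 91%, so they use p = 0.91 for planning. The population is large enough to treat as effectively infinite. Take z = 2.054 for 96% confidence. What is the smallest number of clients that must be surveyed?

With p = 0.91, p(1−p) = 0.0819.
n = z²·p(1−p)/E² = 2.054² × 0.0819 / 0.065² = 4.2189 × 0.0819 / 0.004225 ≈ 81.78.
Rounding up gives n = 82.

82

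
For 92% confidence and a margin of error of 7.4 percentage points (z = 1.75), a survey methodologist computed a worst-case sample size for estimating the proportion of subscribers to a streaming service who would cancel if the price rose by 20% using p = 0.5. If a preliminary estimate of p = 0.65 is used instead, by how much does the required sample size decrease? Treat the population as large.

Conservative (p = 0.5): n = 1.75² × 0.25 / 0.074² ≈ 139.81 → 140.
Using p = 0.65: p(1−p) = 0.2275, so n = 1.75² × 0.2275 / 0.074² ≈ 127.23 → 128.
Reduction: 140 − 128 = 12.

12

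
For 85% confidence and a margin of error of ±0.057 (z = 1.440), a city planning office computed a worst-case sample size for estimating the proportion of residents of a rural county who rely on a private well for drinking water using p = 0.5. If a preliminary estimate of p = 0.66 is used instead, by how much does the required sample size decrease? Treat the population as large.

16

Conservative (p = 0.5): n = 1.440² × 0.25 / 0.057² ≈ 159.56 → 160.
Using p = 0.66: p(1−p) = 0.2244, so n = 1.440² × 0.2244 / 0.057² ≈ 143.22 → 144.
Reduction: 160 − 144 = 16.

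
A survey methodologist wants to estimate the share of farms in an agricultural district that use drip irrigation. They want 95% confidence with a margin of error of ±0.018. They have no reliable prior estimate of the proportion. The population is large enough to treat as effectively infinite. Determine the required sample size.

2965

For 95% confidence, z = 1.960.
With no prior estimate, use p = 0.5, giving p(1−p) = 0.25.
n = z²·p(1−p)/E² = 1.960² × 0.2500 / 0.018² = 3.8416 × 0.2500 / 0.000324 ≈ 2964.20.
Rounding up gives n = 2965.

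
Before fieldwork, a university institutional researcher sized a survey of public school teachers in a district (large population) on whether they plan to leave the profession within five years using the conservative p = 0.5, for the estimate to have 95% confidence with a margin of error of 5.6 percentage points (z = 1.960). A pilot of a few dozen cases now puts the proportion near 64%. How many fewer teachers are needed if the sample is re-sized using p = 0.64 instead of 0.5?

24

Conservative (p = 0.5): n = 1.960² × 0.25 / 0.056² ≈ 306.25 → 307.
Using p = 0.64: p(1−p) = 0.2304, so n = 1.960² × 0.2304 / 0.056² ≈ 282.24 → 283.
Reduction: 307 − 283 = 24.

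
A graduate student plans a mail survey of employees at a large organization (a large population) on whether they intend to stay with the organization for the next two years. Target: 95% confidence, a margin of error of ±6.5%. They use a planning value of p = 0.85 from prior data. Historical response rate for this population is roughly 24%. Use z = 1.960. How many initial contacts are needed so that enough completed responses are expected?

Completed interviews needed: n₀ = 1.960² × 0.1275 / 0.065² ≈ 115.93 → 116.
At a 24% response rate, contacts needed = 116 / 0.24 ≈ 483.33 → 484.

484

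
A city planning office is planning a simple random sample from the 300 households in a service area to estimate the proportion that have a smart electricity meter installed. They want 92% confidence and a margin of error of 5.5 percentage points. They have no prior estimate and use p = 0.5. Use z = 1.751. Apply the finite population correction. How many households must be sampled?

138

Unadjusted: n₀ = 1.751² × 0.50 × 0.50 / 0.055² ≈ 253.39, so n₀ = 254.
Finite population correction with N = 300: n = n₀ / (1 + (n₀−1)/N) = 254 / (1 + 253/300) = 254 / 1.8433 ≈ 137.79.
Rounding up, n = 138.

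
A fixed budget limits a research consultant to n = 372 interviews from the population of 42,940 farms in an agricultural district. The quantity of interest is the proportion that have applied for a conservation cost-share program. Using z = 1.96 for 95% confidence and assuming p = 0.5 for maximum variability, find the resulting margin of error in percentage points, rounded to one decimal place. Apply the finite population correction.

5.1

Finite-population factor: (N−n)/(N−1) = (42940−372)/(42940−1) = 0.9914.
SE(p̂) = √[p(1−p)/n · (N−n)/(N−1)] = √[0.2500/372 × 0.9914] = 0.02581.
E = z × SE = 1.96 × 0.02581 = 0.05059 ≈ 5.1 percentage points.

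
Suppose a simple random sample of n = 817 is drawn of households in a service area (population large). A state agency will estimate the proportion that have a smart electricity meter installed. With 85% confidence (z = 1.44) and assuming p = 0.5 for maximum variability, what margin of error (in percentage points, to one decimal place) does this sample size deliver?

2.5

SE(p̂) = √[p(1−p)/n] = √[0.2500/817] = 0.01749.
E = z × SE = 1.44 × 0.01749 = 0.02519, or 2.5 percentage points.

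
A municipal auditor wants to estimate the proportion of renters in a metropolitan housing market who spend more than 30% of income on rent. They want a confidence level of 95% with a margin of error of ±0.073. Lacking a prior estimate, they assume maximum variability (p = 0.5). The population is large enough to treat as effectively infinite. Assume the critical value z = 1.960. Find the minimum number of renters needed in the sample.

With p = 0.5, p(1−p) = 0.25.
n = z²·p(1−p)/E² = 1.960² × 0.2500 / 0.073² = 3.8416 × 0.2500 / 0.005329 ≈ 180.22.
Rounding up gives n = 181.

181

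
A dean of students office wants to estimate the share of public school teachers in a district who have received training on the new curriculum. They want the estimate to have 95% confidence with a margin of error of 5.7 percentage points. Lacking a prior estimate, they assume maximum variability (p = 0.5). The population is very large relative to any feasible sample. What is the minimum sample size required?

296

For 95% confidence, z = 1.960.
With p = 0.5, p(1−p) = 0.25.
n = z²·p(1−p)/E² = 1.960² × 0.2500 / 0.057² = 3.8416 × 0.2500 / 0.003249 ≈ 295.60.
Rounding up gives n = 296.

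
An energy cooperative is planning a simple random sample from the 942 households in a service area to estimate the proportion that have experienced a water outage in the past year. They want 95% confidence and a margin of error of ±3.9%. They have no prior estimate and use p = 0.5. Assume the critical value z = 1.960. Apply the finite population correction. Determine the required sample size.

Unadjusted: n₀ = 1.960² × 0.50 × 0.50 / 0.039² ≈ 631.43, so n₀ = 632.
Finite population correction with N = 942: n = n₀ / (1 + (n₀−1)/N) = 632 / (1 + 631/942) = 632 / 1.6699 ≈ 378.48.
Rounding up, n = 379.

379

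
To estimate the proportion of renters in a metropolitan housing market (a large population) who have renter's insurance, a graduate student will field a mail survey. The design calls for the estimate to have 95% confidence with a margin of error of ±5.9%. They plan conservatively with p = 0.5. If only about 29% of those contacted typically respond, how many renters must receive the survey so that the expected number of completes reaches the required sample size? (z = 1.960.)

952

Completed interviews needed: n₀ = 1.960² × 0.2500 / 0.059² ≈ 275.90 → 276.
At a 29% response rate, contacts needed = 276 / 0.29 ≈ 951.72 → 952.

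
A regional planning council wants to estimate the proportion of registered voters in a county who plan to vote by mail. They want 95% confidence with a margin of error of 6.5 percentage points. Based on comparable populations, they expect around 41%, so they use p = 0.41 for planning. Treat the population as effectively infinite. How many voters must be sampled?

For 95% confidence, z = 1.96.
With p = 0.41, p(1−p) = 0.2419.
n = z²·p(1−p)/E² = 1.96² × 0.2419 / 0.065² = 3.8416 × 0.2419 / 0.004225 ≈ 219.95.
Rounding up gives n = 220.

220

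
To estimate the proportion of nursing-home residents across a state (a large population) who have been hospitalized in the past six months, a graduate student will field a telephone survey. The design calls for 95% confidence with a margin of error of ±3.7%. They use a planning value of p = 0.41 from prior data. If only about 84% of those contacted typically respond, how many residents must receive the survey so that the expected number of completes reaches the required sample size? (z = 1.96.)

809

Completed interviews needed: n₀ = 1.96² × 0.2419 / 0.037² ≈ 678.80 → 679.
At an 84% response rate, contacts needed = 679 / 0.84 ≈ 808.33 → 809.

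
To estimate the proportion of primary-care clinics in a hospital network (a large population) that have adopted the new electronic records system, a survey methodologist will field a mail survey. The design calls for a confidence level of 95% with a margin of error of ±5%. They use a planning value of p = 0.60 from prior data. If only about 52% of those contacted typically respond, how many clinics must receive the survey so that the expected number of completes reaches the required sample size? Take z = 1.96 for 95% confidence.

Completed interviews needed: n₀ = 1.96² × 0.2400 / 0.050² ≈ 368.79 → 369.
At a 52% response rate, contacts needed = 369 / 0.52 ≈ 709.62 → 710.

710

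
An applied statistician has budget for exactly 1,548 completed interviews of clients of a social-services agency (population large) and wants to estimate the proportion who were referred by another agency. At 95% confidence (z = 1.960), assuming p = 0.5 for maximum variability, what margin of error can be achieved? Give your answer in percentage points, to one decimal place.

2.5

SE(p̂) = √[p(1−p)/n] = √[0.2500/1548] = 0.01271.
E = z × SE = 1.960 × 0.01271 = 0.02491, or 2.5 percentage points.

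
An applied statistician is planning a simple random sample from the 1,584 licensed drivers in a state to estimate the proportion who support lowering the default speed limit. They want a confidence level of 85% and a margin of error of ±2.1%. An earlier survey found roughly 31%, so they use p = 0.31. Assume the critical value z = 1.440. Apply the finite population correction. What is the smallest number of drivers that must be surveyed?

616

Unadjusted: n₀ = 1.440² × 0.31 × 0.69 / 0.021² ≈ 1005.77, so n₀ = 1006.
Finite population correction with N = 1,584: n = n₀ / (1 + (n₀−1)/N) = 1006 / (1 + 1005/1584) = 1006 / 1.6345 ≈ 615.49.
Rounding up, n = 616.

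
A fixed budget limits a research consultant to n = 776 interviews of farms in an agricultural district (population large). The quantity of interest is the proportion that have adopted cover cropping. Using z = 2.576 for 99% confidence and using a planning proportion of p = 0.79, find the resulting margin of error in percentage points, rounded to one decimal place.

SE(p̂) = √[p(1−p)/n] = √[0.1659/776] = 0.01462.
E = z × SE = 2.576 × 0.01462 = 0.03767, or 3.8 percentage points.

3.8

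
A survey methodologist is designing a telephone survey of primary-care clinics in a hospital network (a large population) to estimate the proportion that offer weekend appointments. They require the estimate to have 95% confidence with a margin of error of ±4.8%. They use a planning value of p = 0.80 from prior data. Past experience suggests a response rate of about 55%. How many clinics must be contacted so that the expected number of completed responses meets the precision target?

486

For 95% confidence, z = 1.960.
Completed interviews needed: n₀ = 1.960² × 0.1600 / 0.048² ≈ 266.78 → 267.
At a 55% response rate, contacts needed = 267 / 0.55 ≈ 485.45 → 486.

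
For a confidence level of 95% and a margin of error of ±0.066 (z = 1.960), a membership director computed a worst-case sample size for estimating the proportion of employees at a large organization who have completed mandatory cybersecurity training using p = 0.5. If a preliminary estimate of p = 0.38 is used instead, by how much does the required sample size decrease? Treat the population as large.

13

Conservative (p = 0.5): n = 1.960² × 0.25 / 0.066² ≈ 220.48 → 221.
Using p = 0.38: p(1−p) = 0.2356, so n = 1.960² × 0.2356 / 0.066² ≈ 207.78 → 208.
Reduction: 221 − 208 = 13.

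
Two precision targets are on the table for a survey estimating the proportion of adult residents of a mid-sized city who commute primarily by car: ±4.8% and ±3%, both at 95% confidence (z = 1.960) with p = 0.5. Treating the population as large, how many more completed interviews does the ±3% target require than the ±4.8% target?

651

At ±4.8%: n = 1.960² × 0.2500 / 0.048² ≈ 416.84 → 417.
At ±3%: n = 1.960² × 0.2500 / 0.030² ≈ 1067.11 → 1068.
Additional respondents: 1068 − 417 = 651.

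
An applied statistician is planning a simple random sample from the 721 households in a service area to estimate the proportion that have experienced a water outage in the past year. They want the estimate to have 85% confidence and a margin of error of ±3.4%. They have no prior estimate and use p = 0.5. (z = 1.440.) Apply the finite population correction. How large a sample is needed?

277

Unadjusted: n₀ = 1.440² × 0.50 × 0.50 / 0.034² ≈ 448.44, so n₀ = 449.
Finite population correction with N = 721: n = n₀ / (1 + (n₀−1)/N) = 449 / (1 + 448/721) = 449 / 1.6214 ≈ 276.93.
Rounding up, n = 277.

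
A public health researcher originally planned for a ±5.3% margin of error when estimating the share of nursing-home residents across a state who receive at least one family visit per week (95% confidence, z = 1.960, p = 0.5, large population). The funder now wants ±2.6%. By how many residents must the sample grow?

1079

At ±5.3%: n = 1.960² × 0.2500 / 0.053² ≈ 341.90 → 342.
At ±2.6%: n = 1.960² × 0.2500 / 0.026² ≈ 1420.71 → 1421.
Additional respondents: 1421 − 342 = 1079.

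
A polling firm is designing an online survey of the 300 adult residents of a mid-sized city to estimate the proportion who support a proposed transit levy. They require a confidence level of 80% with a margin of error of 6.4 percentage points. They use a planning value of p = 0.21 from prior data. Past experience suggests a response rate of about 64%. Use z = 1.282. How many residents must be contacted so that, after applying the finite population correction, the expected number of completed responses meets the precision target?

Completed interviews needed (unadjusted): n₀ = 1.282² × 0.1659 / 0.064² ≈ 66.57 → 67.
FPC for N = 300: n = 67 / (1 + 66/300) = 67 / 1.2200 ≈ 54.92 → 55.
At a 64% response rate, contacts needed = 55 / 0.64 ≈ 85.94 → 86.

86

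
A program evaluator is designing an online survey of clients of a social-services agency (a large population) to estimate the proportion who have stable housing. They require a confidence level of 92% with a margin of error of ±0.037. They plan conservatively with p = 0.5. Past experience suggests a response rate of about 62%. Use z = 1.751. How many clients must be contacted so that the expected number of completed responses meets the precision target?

Completed interviews needed: n₀ = 1.751² × 0.2500 / 0.037² ≈ 559.90 → 560.
At a 62% response rate, contacts needed = 560 / 0.62 ≈ 903.23 → 904.

904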